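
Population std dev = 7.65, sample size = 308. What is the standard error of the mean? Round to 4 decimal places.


SE = sigma / sqrt(n)
sqrt(308) ≈ 17.549929
SE = 7.65 / 17.549929 ≈ 0.435899

0.4359


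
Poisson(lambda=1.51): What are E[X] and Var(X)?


E[X] = Var(X) = lambda = 1.51

1.51, 1.51


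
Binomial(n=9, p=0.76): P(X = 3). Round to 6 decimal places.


P = C(n,k) * p^k * (1-p)^(n-k)
C(9,3) = 84
p^k = 0.76^3 = 0.438976
(1-p)^(n-k) = 0.24^6 ≈ 0.0001911030
P = 84 * 0.438976 * 0.0001911030 ≈ 0.007047

0.007047


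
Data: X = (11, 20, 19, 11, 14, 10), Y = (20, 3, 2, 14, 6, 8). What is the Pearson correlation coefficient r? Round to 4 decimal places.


r = sum((xi-xbar)(yi-ybar)) / sqrt(sum((xi-xbar)^2) * sum((yi-ybar)^2))
n = 6, xbar = 85/6 ≈ 14.166667, ybar = 53/6 ≈ 8.833333
Sxy = sum((xi-xbar)(yi-ybar)) = -689/6 ≈ -114.833333
Sxx = sum((xi-xbar)^2) = 569/6 ≈ 94.833333
Syy = sum((yi-ybar)^2) = 1445/6 ≈ 240.833333
sqrt(Sxx*Syy) ≈ 151.125867
r = Sxy / sqrt(Sxx*Syy) = -114.833333 / 151.125867 ≈ -0.759852

-0.7599


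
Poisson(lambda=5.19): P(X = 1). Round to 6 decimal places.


P = e^(-lam) * lam^k / k!
e^(-5.19) ≈ 0.005572007
lam^k = 5.19^1 = 5.19
k! = 1! = 1
P = 0.005572007 * 5.19 / 1 ≈ 0.028919

0.028919


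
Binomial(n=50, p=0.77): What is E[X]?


E[X] = n*p = 50 * 0.77 = 38.5

38.5


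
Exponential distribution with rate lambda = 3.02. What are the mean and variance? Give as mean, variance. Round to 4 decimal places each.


mean = 1/lam, var = 1/lam^2
mean = 1 / 3.02 = 50/151 ≈ 0.331126
lam^2 = 3.02^2 = 9.1204
var = 1 / 9.1204 ≈ 0.109644

0.3311, 0.1096


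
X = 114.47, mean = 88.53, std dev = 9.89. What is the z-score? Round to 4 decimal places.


z = (X - mu) / sigma
X - mu = 114.47 - 88.53 = 25.94
z = 25.94 / 9.89 = 2594/989 ≈ 2.622851

2.6229


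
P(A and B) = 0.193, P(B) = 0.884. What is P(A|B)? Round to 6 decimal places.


P(A|B) = P(A and B) / P(B) = 0.193 / 0.884 = 193/884 ≈ 0.21832579

0.218326


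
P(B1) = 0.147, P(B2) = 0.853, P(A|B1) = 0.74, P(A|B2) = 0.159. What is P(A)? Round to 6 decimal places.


P(A) = P(A|B1)*P(B1) + P(A|B2)*P(B2)
P(A|B1)*P(B1) = 0.74 * 0.147 = 0.10878
P(A|B2)*P(B2) = 0.159 * 0.853 = 0.135627
P(A) = 0.10878 + 0.135627 = 0.244407

0.244407


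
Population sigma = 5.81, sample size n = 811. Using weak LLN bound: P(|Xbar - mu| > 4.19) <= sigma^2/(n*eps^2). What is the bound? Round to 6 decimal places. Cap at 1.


bound = min(1, sigma^2/(n*eps^2))
sigma^2 = 5.81^2 = 33.7561
n*eps^2 = 811 * 4.19^2 = 811 * 17.5561 = 14237.9971
sigma^2/(n*eps^2) = 33.7561 / 14237.9971 ≈ 0.00237085

0.002371


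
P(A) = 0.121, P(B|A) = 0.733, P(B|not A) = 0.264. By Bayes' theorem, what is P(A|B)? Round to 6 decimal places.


P(A|B) = P(B|A)*P(A) / P(B), P(B) = P(B|A)*P(A) + P(B|not A)*P(not A)
P(B|A)*P(A) = 0.733 * 0.121 = 0.088693
P(B|not A)*P(not A) = 0.264 * 0.879 = 0.232056
P(B) = 0.088693 + 0.232056 = 0.320749
P(A|B) = 0.088693 / 0.320749 ≈ 0.27651840

0.276518


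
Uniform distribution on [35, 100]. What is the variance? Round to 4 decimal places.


Var = (b-a)^2 / 12
(b-a)^2 = (100 - 35)^2 = 4225
Var = 4225/12 ≈ 352.083333

352.0833


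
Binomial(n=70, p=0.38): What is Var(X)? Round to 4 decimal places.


Var = n*p*(1-p) = 70 * 0.38 * 0.62 = 16.492

16.4920


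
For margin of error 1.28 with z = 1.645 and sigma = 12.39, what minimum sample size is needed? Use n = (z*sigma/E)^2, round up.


z*sigma/E = 1.645 * 12.39 / 1.28 ≈ 15.923086
(z*sigma/E)^2 ≈ 253.544666
round up: n = 254

254


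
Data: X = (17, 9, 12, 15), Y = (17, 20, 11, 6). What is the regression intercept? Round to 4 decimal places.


a = ybar - b*xbar, where b = sum((xi-xbar)(yi-ybar)) / sum((xi-xbar)^2)
n = 4, xbar = 53/4 = 13.25, ybar = 54/4 = 13.5
Sxy = sum((xi-xbar)(yi-ybar)) = -24.5
Sxx = sum((xi-xbar)^2) = 36.75
b = Sxy / Sxx = -2/3 ≈ -0.666667
a = 13.5 - (-0.666667) * 13.25 = 67/3 ≈ 22.333333

22.3333


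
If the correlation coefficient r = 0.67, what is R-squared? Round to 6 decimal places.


R^2 = r^2 = (0.67)^2 = 0.4489

0.448900


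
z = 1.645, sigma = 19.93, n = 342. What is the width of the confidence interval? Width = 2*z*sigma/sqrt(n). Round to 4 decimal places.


width = 2*z*sigma/sqrt(n)
2*z*sigma = 2 * 1.645 * 19.93 = 65.5697
sqrt(342) ≈ 18.493242
width = 65.5697 / 18.493242 ≈ 3.545603

3.5456


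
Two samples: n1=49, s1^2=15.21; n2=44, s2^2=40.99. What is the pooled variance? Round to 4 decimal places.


sp^2 = ((n1-1)*s1^2 + (n2-1)*s2^2)/(n1+n2-2)
(n1-1)*s1^2 = 48 * 15.21 = 730.08
(n2-1)*s2^2 = 43 * 40.99 = 1762.57
numerator = 730.08 + 1762.57 = 2492.65
n1+n2-2 = 91
sp^2 = 2492.65 / 91 = 49853/1820 ≈ 27.391758

27.3918


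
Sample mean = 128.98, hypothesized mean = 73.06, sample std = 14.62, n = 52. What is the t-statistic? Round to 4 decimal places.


t = (xbar - mu0) / (s/sqrt(n))
xbar - mu0 = 128.98 - 73.06 = 55.92
sqrt(52) ≈ 7.21110255
s/sqrt(n) = 14.62 / 7.21110255 ≈ 2.02742922
t = 55.92 / 2.02742922 ≈ 27.581727

27.5817


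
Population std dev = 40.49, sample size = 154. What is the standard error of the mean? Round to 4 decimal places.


SE = sigma / sqrt(n)
sqrt(154) ≈ 12.409674
SE = 40.49 / 12.409674 ≈ 3.262777

3.2628


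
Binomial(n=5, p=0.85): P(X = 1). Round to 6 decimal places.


P = C(n,k) * p^k * (1-p)^(n-k)
C(5,1) = 5
p^k = 0.85^1 = 0.85
(1-p)^(n-k) = 0.15^4 = 0.00050625
P = 5 * 0.85 * 0.00050625 ≈ 0.002152

0.002152


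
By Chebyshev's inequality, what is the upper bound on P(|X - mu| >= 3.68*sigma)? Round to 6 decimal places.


P <= 1/k^2
k^2 = 3.68^2 = 13.5424
1/k^2 = 1 / 13.5424 = 625/8464 ≈ 0.07384216

0.073842


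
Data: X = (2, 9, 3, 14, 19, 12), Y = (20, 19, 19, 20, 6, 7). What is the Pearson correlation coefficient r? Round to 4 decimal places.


r = sum((xi-xbar)(yi-ybar)) / sqrt(sum((xi-xbar)^2) * sum((yi-ybar)^2))
n = 6, xbar = 59/6 ≈ 9.833333, ybar = 91/6 ≈ 15.166667
Sxy = sum((xi-xbar)(yi-ybar)) = -893/6 ≈ -148.833333
Sxx = sum((xi-xbar)^2) = 1289/6 ≈ 214.833333
Syy = sum((yi-ybar)^2) = 1361/6 ≈ 226.833333
sqrt(Sxx*Syy) ≈ 220.751809
r = Sxy / sqrt(Sxx*Syy) = -148.833333 / 220.751809 ≈ -0.674211

-0.6742


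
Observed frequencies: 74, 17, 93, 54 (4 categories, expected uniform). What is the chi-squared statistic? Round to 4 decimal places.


chi2 = sum((O-E)^2/E), E = total/4
total = 238, E = 238/4 = 59.5
(74 - 59.5)^2 / 59.5 = 210.25 / 59.5 = 841/238 ≈ 3.533613
(17 - 59.5)^2 / 59.5 = 1806.25 / 59.5 = 425/14 ≈ 30.357143
(93 - 59.5)^2 / 59.5 = 1122.25 / 59.5 = 4489/238 ≈ 18.861345
(54 - 59.5)^2 / 59.5 = 30.25 / 59.5 = 121/238 ≈ 0.508403
chi2 = 6338/119 ≈ 53.260504

53.2605


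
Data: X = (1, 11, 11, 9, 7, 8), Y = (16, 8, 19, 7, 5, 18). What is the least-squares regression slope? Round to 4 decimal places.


b = sum((xi-xbar)(yi-ybar)) / sum((xi-xbar)^2)
n = 6, xbar = 47/6 ≈ 7.833333, ybar = 73/6 ≈ 12.166667
Sxy = sum((xi-xbar)(yi-ybar)) = -101/6 ≈ -16.833333
Sxx = sum((xi-xbar)^2) = 413/6 ≈ 68.833333
b = Sxy / Sxx = -101/413 ≈ -0.244552

-0.2446


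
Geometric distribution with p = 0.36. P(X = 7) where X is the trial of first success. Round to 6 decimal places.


P = (1-p)^(k-1) * p
(1-p)^(k-1) = 0.64^6 ≈ 0.06871948
P = 0.06871948 * 0.36 ≈ 0.02473901

0.024739


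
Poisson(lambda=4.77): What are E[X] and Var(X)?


E[X] = Var(X) = lambda = 4.77

4.77, 4.77


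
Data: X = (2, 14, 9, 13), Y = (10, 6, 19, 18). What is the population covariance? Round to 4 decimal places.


Cov = (1/n)*sum((xi-xbar)(yi-ybar))
n = 4, xbar = 38/4 = 9.5, ybar = 53/4 = 13.25
sum((xi-xbar)(yi-ybar)) = 5.5
Cov = 5.5 / 4 = 1.375

1.3750


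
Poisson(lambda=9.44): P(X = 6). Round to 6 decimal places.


P = e^(-lam) * lam^k / k!
e^(-9.44) ≈ 0.00007948041
lam^k = 9.44^6 ≈ 707671.923890
k! = 6! = 720
P = 0.00007948041 * 707671.923890 / 720 ≈ 0.078120

0.078120


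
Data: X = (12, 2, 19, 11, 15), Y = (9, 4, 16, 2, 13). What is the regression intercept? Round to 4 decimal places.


a = ybar - b*xbar, where b = sum((xi-xbar)(yi-ybar)) / sum((xi-xbar)^2)
n = 5, xbar = 59/5 = 11.8, ybar = 44/5 = 8.8
Sxy = sum((xi-xbar)(yi-ybar)) = 117.8
Sxx = sum((xi-xbar)^2) = 158.8
b = Sxy / Sxx = 589/794 ≈ 0.741814
a = 8.8 - 0.741814 * 11.8 = 37/794 ≈ 0.046599

0.0466


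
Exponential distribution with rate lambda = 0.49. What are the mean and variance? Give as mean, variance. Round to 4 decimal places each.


mean = 1/lam, var = 1/lam^2
mean = 1 / 0.49 = 100/49 ≈ 2.040816
lam^2 = 0.49^2 = 0.2401
var = 1 / 0.2401 = 10000/2401 ≈ 4.164931

2.0408, 4.1649


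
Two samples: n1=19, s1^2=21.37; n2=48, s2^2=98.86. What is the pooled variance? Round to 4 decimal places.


sp^2 = ((n1-1)*s1^2 + (n2-1)*s2^2)/(n1+n2-2)
(n1-1)*s1^2 = 18 * 21.37 = 384.66
(n2-1)*s2^2 = 47 * 98.86 = 4646.42
numerator = 384.66 + 4646.42 = 5031.08
n1+n2-2 = 65
sp^2 = 5031.08 / 65 = 125777/1625 ≈ 77.401231

77.4012


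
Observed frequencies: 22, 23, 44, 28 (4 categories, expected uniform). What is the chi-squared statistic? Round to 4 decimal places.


chi2 = sum((O-E)^2/E), E = total/4
total = 117, E = 117/4 = 29.25
(22 - 29.25)^2 / 29.25 = 52.5625 / 29.25 = 841/468 ≈ 1.797009
(23 - 29.25)^2 / 29.25 = 39.0625 / 29.25 = 625/468 ≈ 1.335470
(44 - 29.25)^2 / 29.25 = 217.5625 / 29.25 = 3481/468 ≈ 7.438034
(28 - 29.25)^2 / 29.25 = 1.5625 / 29.25 = 25/468 ≈ 0.053419
chi2 = 1243/117 ≈ 10.623932

10.6239


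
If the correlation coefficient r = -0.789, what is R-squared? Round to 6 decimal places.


R^2 = r^2 = (-0.789)^2 = 0.622521

0.622521


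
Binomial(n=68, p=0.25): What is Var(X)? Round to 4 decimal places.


Var = n*p*(1-p) = 68 * 0.25 * 0.75 = 12.75

12.7500


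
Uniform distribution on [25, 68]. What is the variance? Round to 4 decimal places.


Var = (b-a)^2 / 12
(b-a)^2 = (68 - 25)^2 = 1849
Var = 1849/12 ≈ 154.083333

154.0833


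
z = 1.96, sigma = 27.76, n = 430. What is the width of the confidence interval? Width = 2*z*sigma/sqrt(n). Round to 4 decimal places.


width = 2*z*sigma/sqrt(n)
2*z*sigma = 2 * 1.96 * 27.76 = 108.8192
sqrt(430) ≈ 20.736441
width = 108.8192 / 20.736441 ≈ 5.247728

5.2477


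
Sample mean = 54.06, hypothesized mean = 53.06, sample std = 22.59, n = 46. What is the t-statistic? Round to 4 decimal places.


t = (xbar - mu0) / (s/sqrt(n))
xbar - mu0 = 54.06 - 53.06 = 1
sqrt(46) ≈ 6.78232998
s/sqrt(n) = 22.59 / 6.78232998 ≈ 3.33071379
t = 1 / 3.33071379 ≈ 0.300236

0.3002


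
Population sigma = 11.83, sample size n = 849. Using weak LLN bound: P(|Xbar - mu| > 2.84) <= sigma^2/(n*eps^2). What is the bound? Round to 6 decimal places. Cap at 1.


bound = min(1, sigma^2/(n*eps^2))
sigma^2 = 11.83^2 = 139.9489
n*eps^2 = 849 * 2.84^2 = 849 * 8.0656 = 6847.6944
sigma^2/(n*eps^2) = 139.9489 / 6847.6944 ≈ 0.02043738

0.020437


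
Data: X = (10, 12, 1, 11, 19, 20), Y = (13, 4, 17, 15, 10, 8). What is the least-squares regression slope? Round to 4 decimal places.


b = sum((xi-xbar)(yi-ybar)) / sum((xi-xbar)^2)
n = 6, xbar = 73/6 ≈ 12.166667, ybar = 67/6 ≈ 11.166667
Sxy = sum((xi-xbar)(yi-ybar)) = -631/6 ≈ -105.166667
Sxx = sum((xi-xbar)^2) = 1433/6 ≈ 238.833333
b = Sxy / Sxx = -631/1433 ≈ -0.440335

-0.4403


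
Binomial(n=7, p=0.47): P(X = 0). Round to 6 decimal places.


P = C(n,k) * p^k * (1-p)^(n-k)
C(7,0) = 1
p^k = 0.47^0 = 1
(1-p)^(n-k) = 0.53^7 ≈ 0.01174711
P = 1 * 1 * 0.01174711 ≈ 0.011747

0.011747


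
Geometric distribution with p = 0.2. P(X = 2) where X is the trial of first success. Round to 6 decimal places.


P = (1-p)^(k-1) * p
(1-p)^(k-1) = 0.8^1 = 0.8
P = 0.8 * 0.2 = 0.16

0.160000


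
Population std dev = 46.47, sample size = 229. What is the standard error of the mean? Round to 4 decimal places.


SE = sigma / sqrt(n)
sqrt(229) ≈ 15.132746
SE = 46.47 / 15.132746 ≈ 3.070824

3.0708


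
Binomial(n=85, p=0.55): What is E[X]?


E[X] = n*p = 85 * 0.55 = 46.75

46.75


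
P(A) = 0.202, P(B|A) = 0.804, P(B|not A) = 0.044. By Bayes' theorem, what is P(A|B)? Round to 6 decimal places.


P(A|B) = P(B|A)*P(A) / P(B), P(B) = P(B|A)*P(A) + P(B|not A)*P(not A)
P(B|A)*P(A) = 0.804 * 0.202 = 0.162408
P(B|not A)*P(not A) = 0.044 * 0.798 = 0.035112
P(B) = 0.162408 + 0.035112 = 0.19752
P(A|B) = 0.162408 / 0.19752 = 6767/8230 ≈ 0.82223572

0.822236


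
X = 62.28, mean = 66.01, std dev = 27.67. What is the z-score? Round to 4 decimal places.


z = (X - mu) / sigma
X - mu = 62.28 - 66.01 = -3.73
z = -3.73 / 27.67 = -373/2767 ≈ -0.134803

-0.1348


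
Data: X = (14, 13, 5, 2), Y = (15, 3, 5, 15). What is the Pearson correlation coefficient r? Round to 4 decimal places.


r = sum((xi-xbar)(yi-ybar)) / sqrt(sum((xi-xbar)^2) * sum((yi-ybar)^2))
n = 4, xbar = 34/4 = 8.5, ybar = 38/4 = 9.5
Sxy = sum((xi-xbar)(yi-ybar)) = -19
Sxx = sum((xi-xbar)^2) = 105
Syy = sum((yi-ybar)^2) = 123
sqrt(Sxx*Syy) ≈ 113.644182
r = Sxy / sqrt(Sxx*Syy) = -19 / 113.644182 ≈ -0.167188

-0.1672


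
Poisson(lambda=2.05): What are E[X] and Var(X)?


E[X] = Var(X) = lambda = 2.05

2.05, 2.05


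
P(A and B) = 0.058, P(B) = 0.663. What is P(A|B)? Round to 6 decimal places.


P(A|B) = P(A and B) / P(B) = 0.058 / 0.663 = 58/663 ≈ 0.08748115

0.087481


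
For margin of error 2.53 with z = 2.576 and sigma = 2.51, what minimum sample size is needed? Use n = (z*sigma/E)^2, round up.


z*sigma/E = 2.576 * 2.51 / 2.53 = 3514/1375 ≈ 2.555636
(z*sigma/E)^2 ≈ 6.531277
round up: n = 7

7


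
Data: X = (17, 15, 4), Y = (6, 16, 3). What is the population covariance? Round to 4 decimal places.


Cov = (1/n)*sum((xi-xbar)(yi-ybar))
n = 3, xbar = 36/3 = 12, ybar = 25/3 ≈ 8.333333
sum((xi-xbar)(yi-ybar)) = 54
Cov = 54 / 3 = 18

18.0000


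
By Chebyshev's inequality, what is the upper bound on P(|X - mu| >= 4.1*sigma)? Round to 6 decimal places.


P <= 1/k^2
k^2 = 4.1^2 = 16.81
1/k^2 = 1 / 16.81 = 100/1681 ≈ 0.05948840

0.059488


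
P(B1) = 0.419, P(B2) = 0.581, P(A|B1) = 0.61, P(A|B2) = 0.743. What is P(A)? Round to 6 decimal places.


P(A) = P(A|B1)*P(B1) + P(A|B2)*P(B2)
P(A|B1)*P(B1) = 0.61 * 0.419 = 0.25559
P(A|B2)*P(B2) = 0.743 * 0.581 = 0.431683
P(A) = 0.25559 + 0.431683 = 0.687273

0.687273


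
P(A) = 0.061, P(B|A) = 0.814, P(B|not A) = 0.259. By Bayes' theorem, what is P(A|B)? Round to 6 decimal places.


P(A|B) = P(B|A)*P(A) / P(B), P(B) = P(B|A)*P(A) + P(B|not A)*P(not A)
P(B|A)*P(A) = 0.814 * 0.061 = 0.049654
P(B|not A)*P(not A) = 0.259 * 0.939 = 0.243201
P(B) = 0.049654 + 0.243201 = 0.292855
P(A|B) = 0.049654 / 0.292855 = 1342/7915 ≈ 0.16955148

0.169551


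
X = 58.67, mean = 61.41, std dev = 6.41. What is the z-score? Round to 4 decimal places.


z = (X - mu) / sigma
X - mu = 58.67 - 61.41 = -2.74
z = -2.74 / 6.41 = -274/641 ≈ -0.427457

-0.4275


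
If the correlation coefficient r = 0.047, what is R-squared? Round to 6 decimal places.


R^2 = r^2 = (0.047)^2 = 0.002209

0.002209


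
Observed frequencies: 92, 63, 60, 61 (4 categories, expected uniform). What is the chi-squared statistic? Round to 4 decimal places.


chi2 = sum((O-E)^2/E), E = total/4
total = 276, E = 276/4 = 69
(92 - 69)^2 / 69 = 529 / 69 = 23/3 ≈ 7.666667
(63 - 69)^2 / 69 = 36 / 69 = 12/23 ≈ 0.521739
(60 - 69)^2 / 69 = 81 / 69 = 27/23 ≈ 1.173913
(61 - 69)^2 / 69 = 64 / 69 = 64/69 ≈ 0.927536
chi2 = 710/69 ≈ 10.289855

10.2899


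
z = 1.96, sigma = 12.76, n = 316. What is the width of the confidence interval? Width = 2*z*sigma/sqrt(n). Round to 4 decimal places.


width = 2*z*sigma/sqrt(n)
2*z*sigma = 2 * 1.96 * 12.76 = 50.0192
sqrt(316) ≈ 17.776389
width = 50.0192 / 17.776389 ≈ 2.813800

2.8138


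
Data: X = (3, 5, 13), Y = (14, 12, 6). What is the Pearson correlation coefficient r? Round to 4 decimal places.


r = sum((xi-xbar)(yi-ybar)) / sqrt(sum((xi-xbar)^2) * sum((yi-ybar)^2))
n = 3, xbar = 21/3 = 7, ybar = 32/3 ≈ 10.666667
Sxy = sum((xi-xbar)(yi-ybar)) = -44
Sxx = sum((xi-xbar)^2) = 56
Syy = sum((yi-ybar)^2) = 104/3 ≈ 34.666667
sqrt(Sxx*Syy) ≈ 44.060564
r = Sxy / sqrt(Sxx*Syy) = -44 / 44.060564 ≈ -0.998625

-0.9986


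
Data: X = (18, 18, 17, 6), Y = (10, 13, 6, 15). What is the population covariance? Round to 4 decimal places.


Cov = (1/n)*sum((xi-xbar)(yi-ybar))
n = 4, xbar = 59/4 = 14.75, ybar = 44/4 = 11
sum((xi-xbar)(yi-ybar)) = -43
Cov = -43 / 4 = -10.75

-10.7500


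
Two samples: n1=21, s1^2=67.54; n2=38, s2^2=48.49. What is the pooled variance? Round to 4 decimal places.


sp^2 = ((n1-1)*s1^2 + (n2-1)*s2^2)/(n1+n2-2)
(n1-1)*s1^2 = 20 * 67.54 = 1350.8
(n2-1)*s2^2 = 37 * 48.49 = 1794.13
numerator = 1350.8 + 1794.13 = 3144.93
n1+n2-2 = 57
sp^2 = 3144.93 / 57 = 104831/1900 ≈ 55.174211

55.1742


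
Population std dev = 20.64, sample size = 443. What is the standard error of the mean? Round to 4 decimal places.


SE = sigma / sqrt(n)
sqrt(443) ≈ 21.047565
SE = 20.64 / 21.047565 ≈ 0.980636

0.9806


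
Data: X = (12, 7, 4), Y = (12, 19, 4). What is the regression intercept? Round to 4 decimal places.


a = ybar - b*xbar, where b = sum((xi-xbar)(yi-ybar)) / sum((xi-xbar)^2)
n = 3, xbar = 23/3 ≈ 7.666667, ybar = 35/3 ≈ 11.666667
Sxy = sum((xi-xbar)(yi-ybar)) = 74/3 ≈ 24.666667
Sxx = sum((xi-xbar)^2) = 98/3 ≈ 32.666667
b = Sxy / Sxx = 37/49 ≈ 0.755102
a = 11.666667 - 0.755102 * 7.666667 = 288/49 ≈ 5.877551

5.8776


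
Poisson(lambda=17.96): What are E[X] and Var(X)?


E[X] = Var(X) = lambda = 17.96

17.96, 17.96


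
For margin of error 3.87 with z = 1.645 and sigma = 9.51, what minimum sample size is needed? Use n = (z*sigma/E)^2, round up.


z*sigma/E = 1.645 * 9.51 / 3.87 ≈ 4.042364
(z*sigma/E)^2 ≈ 16.340709
round up: n = 17

17


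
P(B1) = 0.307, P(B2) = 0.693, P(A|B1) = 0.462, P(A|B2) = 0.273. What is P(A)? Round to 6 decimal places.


P(A) = P(A|B1)*P(B1) + P(A|B2)*P(B2)
P(A|B1)*P(B1) = 0.462 * 0.307 = 0.141834
P(A|B2)*P(B2) = 0.273 * 0.693 = 0.189189
P(A) = 0.141834 + 0.189189 = 0.331023

0.331023


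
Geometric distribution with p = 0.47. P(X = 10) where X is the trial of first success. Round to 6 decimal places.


P = (1-p)^(k-1) * p
(1-p)^(k-1) = 0.53^9 ≈ 0.003299764
P = 0.003299764 * 0.47 ≈ 0.001550889

0.001551


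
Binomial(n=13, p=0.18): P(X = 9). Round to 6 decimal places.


P = C(n,k) * p^k * (1-p)^(n-k)
C(13,9) = 715
p^k = 0.18^9 ≈ 0.0000001983593
(1-p)^(n-k) = 0.82^4 ≈ 0.4521218
P = 715 * 0.0000001983593 * 0.4521218 ≈ 0.000064

0.000064


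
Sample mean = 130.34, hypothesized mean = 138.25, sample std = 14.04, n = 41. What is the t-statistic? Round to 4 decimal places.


t = (xbar - mu0) / (s/sqrt(n))
xbar - mu0 = 130.34 - 138.25 = -7.91
sqrt(41) ≈ 6.40312424
s/sqrt(n) = 14.04 / 6.40312424 ≈ 2.19267962
t = -7.91 / 2.19267962 ≈ -3.607458

-3.6075


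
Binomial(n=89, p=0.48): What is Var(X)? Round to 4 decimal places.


Var = n*p*(1-p) = 89 * 0.48 * 0.52 = 22.2144

22.2144


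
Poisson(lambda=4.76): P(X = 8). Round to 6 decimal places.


P = e^(-lam) * lam^k / k!
e^(-4.76) ≈ 0.008565609
lam^k = 4.76^8 ≈ 263545.510112
k! = 8! = 40320
P = 0.008565609 * 263545.510112 / 40320 ≈ 0.055988

0.055988


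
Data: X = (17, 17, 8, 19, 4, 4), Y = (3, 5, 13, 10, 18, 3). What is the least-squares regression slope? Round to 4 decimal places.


b = sum((xi-xbar)(yi-ybar)) / sum((xi-xbar)^2)
n = 6, xbar = 69/6 = 11.5, ybar = 52/6 = 26/3 ≈ 8.666667
Sxy = sum((xi-xbar)(yi-ybar)) = -84
Sxx = sum((xi-xbar)^2) = 241.5
b = Sxy / Sxx = -8/23 ≈ -0.347826

-0.3478


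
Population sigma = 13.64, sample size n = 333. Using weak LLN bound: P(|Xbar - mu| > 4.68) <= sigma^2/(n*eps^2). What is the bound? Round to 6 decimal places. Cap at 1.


bound = min(1, sigma^2/(n*eps^2))
sigma^2 = 13.64^2 = 186.0496
n*eps^2 = 333 * 4.68^2 = 333 * 21.9024 = 7293.4992
sigma^2/(n*eps^2) = 186.0496 / 7293.4992 ≈ 0.02550896

0.025509


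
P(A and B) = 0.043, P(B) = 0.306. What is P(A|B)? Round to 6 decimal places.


P(A|B) = P(A and B) / P(B) = 0.043 / 0.306 = 43/306 ≈ 0.14052288

0.140523


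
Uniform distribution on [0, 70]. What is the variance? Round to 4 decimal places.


Var = (b-a)^2 / 12
(b-a)^2 = (70 - 0)^2 = 4900
Var = 4900/12 ≈ 408.333333

408.3333


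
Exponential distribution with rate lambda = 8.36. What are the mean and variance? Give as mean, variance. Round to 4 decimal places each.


mean = 1/lam, var = 1/lam^2
mean = 1 / 8.36 = 25/209 ≈ 0.119617
lam^2 = 8.36^2 = 69.8896
var = 1 / 69.8896 ≈ 0.014308

0.1196, 0.0143


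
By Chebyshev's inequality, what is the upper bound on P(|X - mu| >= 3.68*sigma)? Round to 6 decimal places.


P <= 1/k^2
k^2 = 3.68^2 = 13.5424
1/k^2 = 1 / 13.5424 = 625/8464 ≈ 0.07384216

0.073842


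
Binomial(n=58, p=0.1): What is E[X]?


E[X] = n*p = 58 * 0.1 = 5.8

5.8


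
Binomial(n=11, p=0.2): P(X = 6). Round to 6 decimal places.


P = C(n,k) * p^k * (1-p)^(n-k)
C(11,6) = 462
p^k = 0.2^6 = 0.000064
(1-p)^(n-k) = 0.8^5 = 0.32768
P = 462 * 0.000064 * 0.32768 ≈ 0.009689

0.009689


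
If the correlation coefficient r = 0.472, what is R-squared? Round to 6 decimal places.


R^2 = r^2 = (0.472)^2 = 0.222784

0.222784


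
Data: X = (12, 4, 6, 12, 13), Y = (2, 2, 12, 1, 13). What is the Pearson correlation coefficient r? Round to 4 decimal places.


r = sum((xi-xbar)(yi-ybar)) / sqrt(sum((xi-xbar)^2) * sum((yi-ybar)^2))
n = 5, xbar = 47/5 = 9.4, ybar = 30/5 = 6
Sxy = sum((xi-xbar)(yi-ybar)) = 3
Sxx = sum((xi-xbar)^2) = 67.2
Syy = sum((yi-ybar)^2) = 142
sqrt(Sxx*Syy) ≈ 97.685209
r = Sxy / sqrt(Sxx*Syy) = 3 / 97.685209 ≈ 0.030711

0.0307


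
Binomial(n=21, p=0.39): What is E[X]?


E[X] = n*p = 21 * 0.39 = 8.19

8.19


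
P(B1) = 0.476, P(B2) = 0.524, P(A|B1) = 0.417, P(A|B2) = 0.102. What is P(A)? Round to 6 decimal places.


P(A) = P(A|B1)*P(B1) + P(A|B2)*P(B2)
P(A|B1)*P(B1) = 0.417 * 0.476 = 0.198492
P(A|B2)*P(B2) = 0.102 * 0.524 = 0.053448
P(A) = 0.198492 + 0.053448 = 0.25194

0.251940


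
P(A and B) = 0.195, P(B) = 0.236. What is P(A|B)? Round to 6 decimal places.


P(A|B) = P(A and B) / P(B) = 0.195 / 0.236 = 195/236 ≈ 0.82627119

0.826271


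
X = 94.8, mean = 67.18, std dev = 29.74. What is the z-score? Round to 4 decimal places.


z = (X - mu) / sigma
X - mu = 94.8 - 67.18 = 27.62
z = 27.62 / 29.74 = 1381/1487 ≈ 0.928716

0.9287


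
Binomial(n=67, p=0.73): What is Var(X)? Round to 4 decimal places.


Var = n*p*(1-p) = 67 * 0.73 * 0.27 = 13.2057

13.2057


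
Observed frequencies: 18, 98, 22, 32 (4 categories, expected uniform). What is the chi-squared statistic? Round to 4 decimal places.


chi2 = sum((O-E)^2/E), E = total/4
total = 170, E = 170/4 = 42.5
(18 - 42.5)^2 / 42.5 = 600.25 / 42.5 = 2401/170 ≈ 14.123529
(98 - 42.5)^2 / 42.5 = 3080.25 / 42.5 = 12321/170 ≈ 72.476471
(22 - 42.5)^2 / 42.5 = 420.25 / 42.5 = 1681/170 ≈ 9.888235
(32 - 42.5)^2 / 42.5 = 110.25 / 42.5 = 441/170 ≈ 2.594118
chi2 = 8422/85 ≈ 99.082353

99.0824


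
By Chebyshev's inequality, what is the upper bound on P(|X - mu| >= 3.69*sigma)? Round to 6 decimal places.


P <= 1/k^2
k^2 = 3.69^2 = 13.6161
1/k^2 = 1 / 13.6161 ≈ 0.07344247

0.073442


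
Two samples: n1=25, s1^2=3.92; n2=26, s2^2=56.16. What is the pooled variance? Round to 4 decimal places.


sp^2 = ((n1-1)*s1^2 + (n2-1)*s2^2)/(n1+n2-2)
(n1-1)*s1^2 = 24 * 3.92 = 94.08
(n2-1)*s2^2 = 25 * 56.16 = 1404
numerator = 94.08 + 1404 = 1498.08
n1+n2-2 = 49
sp^2 = 1498.08 / 49 = 37452/1225 ≈ 30.573061

30.5731


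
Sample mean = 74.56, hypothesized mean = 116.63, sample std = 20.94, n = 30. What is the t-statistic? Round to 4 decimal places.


t = (xbar - mu0) / (s/sqrt(n))
xbar - mu0 = 74.56 - 116.63 = -42.07
sqrt(30) ≈ 5.47722558
s/sqrt(n) = 20.94 / 5.47722558 ≈ 3.82310345
t = -42.07 / 3.82310345 ≈ -11.004149

-11.0041


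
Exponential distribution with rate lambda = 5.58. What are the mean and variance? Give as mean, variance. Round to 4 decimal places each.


mean = 1/lam, var = 1/lam^2
mean = 1 / 5.58 = 50/279 ≈ 0.179211
lam^2 = 5.58^2 = 31.1364
var = 1 / 31.1364 ≈ 0.032117

0.1792, 0.0321


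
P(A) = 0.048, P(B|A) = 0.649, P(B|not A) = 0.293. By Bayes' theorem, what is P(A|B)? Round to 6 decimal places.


P(A|B) = P(B|A)*P(A) / P(B), P(B) = P(B|A)*P(A) + P(B|not A)*P(not A)
P(B|A)*P(A) = 0.649 * 0.048 = 0.031152
P(B|not A)*P(not A) = 0.293 * 0.952 = 0.278936
P(B) = 0.031152 + 0.278936 = 0.310088
P(A|B) = 0.031152 / 0.310088 ≈ 0.10046180

0.100462


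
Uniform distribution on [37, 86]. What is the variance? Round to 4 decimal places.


Var = (b-a)^2 / 12
(b-a)^2 = (86 - 37)^2 = 2401
Var = 2401/12 ≈ 200.083333

200.0833


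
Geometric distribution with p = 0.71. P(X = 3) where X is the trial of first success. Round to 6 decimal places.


P = (1-p)^(k-1) * p
(1-p)^(k-1) = 0.29^2 = 0.0841
P = 0.0841 * 0.71 = 0.059711

0.059711


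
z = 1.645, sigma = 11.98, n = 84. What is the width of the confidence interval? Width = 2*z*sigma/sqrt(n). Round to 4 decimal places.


width = 2*z*sigma/sqrt(n)
2*z*sigma = 2 * 1.645 * 11.98 = 39.4142
sqrt(84) ≈ 9.165151
width = 39.4142 / 9.165151 ≈ 4.300442

4.3004


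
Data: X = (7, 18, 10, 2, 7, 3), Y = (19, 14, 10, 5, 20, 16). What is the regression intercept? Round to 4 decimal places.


a = ybar - b*xbar, where b = sum((xi-xbar)(yi-ybar)) / sum((xi-xbar)^2)
n = 6, xbar = 47/6 ≈ 7.833333, ybar = 84/6 = 14
Sxy = sum((xi-xbar)(yi-ybar)) = 25
Sxx = sum((xi-xbar)^2) = 1001/6 ≈ 166.833333
b = Sxy / Sxx = 150/1001 ≈ 0.149850
a = 14 - 0.149850 * 7.833333 = 12839/1001 ≈ 12.826174

12.8262


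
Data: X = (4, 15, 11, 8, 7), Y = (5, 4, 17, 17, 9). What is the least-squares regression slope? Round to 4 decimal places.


b = sum((xi-xbar)(yi-ybar)) / sum((xi-xbar)^2)
n = 5, xbar = 45/5 = 9, ybar = 52/5 = 10.4
Sxy = sum((xi-xbar)(yi-ybar)) = -2
Sxx = sum((xi-xbar)^2) = 70
b = Sxy / Sxx = -1/35 ≈ -0.028571

-0.0286


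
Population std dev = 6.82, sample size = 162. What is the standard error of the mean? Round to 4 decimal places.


SE = sigma / sqrt(n)
sqrt(162) ≈ 12.727922
SE = 6.82 / 12.727922 ≈ 0.535830

0.5358


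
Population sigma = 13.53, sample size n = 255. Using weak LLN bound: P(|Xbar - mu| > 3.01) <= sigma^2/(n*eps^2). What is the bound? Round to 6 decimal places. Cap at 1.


bound = min(1, sigma^2/(n*eps^2))
sigma^2 = 13.53^2 = 183.0609
n*eps^2 = 255 * 3.01^2 = 255 * 9.0601 = 2310.3255
sigma^2/(n*eps^2) = 183.0609 / 2310.3255 ≈ 0.07923598

0.079236


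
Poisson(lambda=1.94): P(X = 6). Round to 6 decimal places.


P = e^(-lam) * lam^k / k!
e^(-1.94) ≈ 0.1437039
lam^k = 1.94^6 ≈ 53.310208
k! = 6! = 720
P = 0.1437039 * 53.310208 / 720 ≈ 0.010640

0.010640


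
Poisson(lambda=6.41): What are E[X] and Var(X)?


E[X] = Var(X) = lambda = 6.41

6.41, 6.41


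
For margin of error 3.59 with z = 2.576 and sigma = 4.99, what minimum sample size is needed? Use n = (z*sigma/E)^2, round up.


z*sigma/E = 2.576 * 4.99 / 3.59 ≈ 3.580568
(z*sigma/E)^2 ≈ 12.820469
round up: n = 13

13


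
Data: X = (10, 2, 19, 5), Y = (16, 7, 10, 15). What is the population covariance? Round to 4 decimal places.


Cov = (1/n)*sum((xi-xbar)(yi-ybar))
n = 4, xbar = 36/4 = 9, ybar = 48/4 = 12
sum((xi-xbar)(yi-ybar)) = 7
Cov = 7 / 4 = 1.75

1.7500


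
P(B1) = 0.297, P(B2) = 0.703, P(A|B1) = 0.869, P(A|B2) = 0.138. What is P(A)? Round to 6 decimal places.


P(A) = P(A|B1)*P(B1) + P(A|B2)*P(B2)
P(A|B1)*P(B1) = 0.869 * 0.297 = 0.258093
P(A|B2)*P(B2) = 0.138 * 0.703 = 0.097014
P(A) = 0.258093 + 0.097014 = 0.355107

0.355107


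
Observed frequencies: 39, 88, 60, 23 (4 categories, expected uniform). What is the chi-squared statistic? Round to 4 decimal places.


chi2 = sum((O-E)^2/E), E = total/4
total = 210, E = 210/4 = 52.5
(39 - 52.5)^2 / 52.5 = 182.25 / 52.5 = 243/70 ≈ 3.471429
(88 - 52.5)^2 / 52.5 = 1260.25 / 52.5 = 5041/210 ≈ 24.004762
(60 - 52.5)^2 / 52.5 = 56.25 / 52.5 = 15/14 ≈ 1.071429
(23 - 52.5)^2 / 52.5 = 870.25 / 52.5 = 3481/210 ≈ 16.576190
chi2 = 4738/105 ≈ 45.123810

45.1238


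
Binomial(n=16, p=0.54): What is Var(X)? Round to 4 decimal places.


Var = n*p*(1-p) = 16 * 0.54 * 0.46 = 3.9744

3.9744


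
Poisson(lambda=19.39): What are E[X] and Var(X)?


E[X] = Var(X) = lambda = 19.39

19.39, 19.39


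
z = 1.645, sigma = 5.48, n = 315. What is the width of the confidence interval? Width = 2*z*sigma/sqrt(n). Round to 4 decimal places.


width = 2*z*sigma/sqrt(n)
2*z*sigma = 2 * 1.645 * 5.48 = 18.0292
sqrt(315) ≈ 17.748239
width = 18.0292 / 17.748239 ≈ 1.015830

1.0158


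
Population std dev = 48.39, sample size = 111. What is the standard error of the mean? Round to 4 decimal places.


SE = sigma / sqrt(n)
sqrt(111) ≈ 10.535654
SE = 48.39 / 10.535654 ≈ 4.592976

4.5930


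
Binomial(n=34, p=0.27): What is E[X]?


E[X] = n*p = 34 * 0.27 = 9.18

9.18


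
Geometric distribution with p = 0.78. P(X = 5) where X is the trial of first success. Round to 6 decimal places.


P = (1-p)^(k-1) * p
(1-p)^(k-1) = 0.22^4 = 0.00234256
P = 0.00234256 * 0.78 ≈ 0.001827197

0.001827


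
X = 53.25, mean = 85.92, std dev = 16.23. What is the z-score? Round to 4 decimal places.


z = (X - mu) / sigma
X - mu = 53.25 - 85.92 = -32.67
z = -32.67 / 16.23 = -1089/541 ≈ -2.012939

-2.0129


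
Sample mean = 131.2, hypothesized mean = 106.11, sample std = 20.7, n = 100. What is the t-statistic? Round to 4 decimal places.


t = (xbar - mu0) / (s/sqrt(n))
xbar - mu0 = 131.2 - 106.11 = 25.09
sqrt(100) = 10
s/sqrt(n) = 20.7 / 10 = 2.07
t = 25.09 / 2.07 = 2509/207 ≈ 12.120773

12.1208


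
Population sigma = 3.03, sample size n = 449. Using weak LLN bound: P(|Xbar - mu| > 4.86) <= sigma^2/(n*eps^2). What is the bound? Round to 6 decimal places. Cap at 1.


bound = min(1, sigma^2/(n*eps^2))
sigma^2 = 3.03^2 = 9.1809
n*eps^2 = 449 * 4.86^2 = 449 * 23.6196 = 10605.2004
sigma^2/(n*eps^2) = 9.1809 / 10605.2004 ≈ 0.00086570

0.000866


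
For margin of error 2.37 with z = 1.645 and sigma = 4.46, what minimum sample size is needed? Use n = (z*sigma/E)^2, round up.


z*sigma/E = 1.645 * 4.46 / 2.37 ≈ 3.095654
(z*sigma/E)^2 ≈ 9.583074
round up: n = 10

10


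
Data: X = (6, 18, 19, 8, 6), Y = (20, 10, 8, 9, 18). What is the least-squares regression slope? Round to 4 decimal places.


b = sum((xi-xbar)(yi-ybar)) / sum((xi-xbar)^2)
n = 5, xbar = 57/5 = 11.4, ybar = 65/5 = 13
Sxy = sum((xi-xbar)(yi-ybar)) = -109
Sxx = sum((xi-xbar)^2) = 171.2
b = Sxy / Sxx = -545/856 ≈ -0.636682

-0.6367


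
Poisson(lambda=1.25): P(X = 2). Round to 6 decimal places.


P = e^(-lam) * lam^k / k!
e^(-1.25) ≈ 0.2865048
lam^k = 1.25^2 = 1.5625
k! = 2! = 2
P = 0.2865048 * 1.5625 / 2 ≈ 0.223832

0.223832


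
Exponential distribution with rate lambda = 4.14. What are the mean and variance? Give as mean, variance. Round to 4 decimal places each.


mean = 1/lam, var = 1/lam^2
mean = 1 / 4.14 = 50/207 ≈ 0.241546
lam^2 = 4.14^2 = 17.1396
var = 1 / 17.1396 ≈ 0.058344

0.2415, 0.0583


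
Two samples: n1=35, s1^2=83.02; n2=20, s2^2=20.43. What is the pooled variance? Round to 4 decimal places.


sp^2 = ((n1-1)*s1^2 + (n2-1)*s2^2)/(n1+n2-2)
(n1-1)*s1^2 = 34 * 83.02 = 2822.68
(n2-1)*s2^2 = 19 * 20.43 = 388.17
numerator = 2822.68 + 388.17 = 3210.85
n1+n2-2 = 53
sp^2 = 3210.85 / 53 = 64217/1060 ≈ 60.582075

60.5821


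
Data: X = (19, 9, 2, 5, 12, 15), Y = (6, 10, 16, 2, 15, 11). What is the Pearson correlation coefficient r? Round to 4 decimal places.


r = sum((xi-xbar)(yi-ybar)) / sqrt(sum((xi-xbar)^2) * sum((yi-ybar)^2))
n = 6, xbar = 62/6 = 31/3 ≈ 10.333333, ybar = 60/6 = 10
Sxy = sum((xi-xbar)(yi-ybar)) = -29
Sxx = sum((xi-xbar)^2) = 598/3 ≈ 199.333333
Syy = sum((yi-ybar)^2) = 142
sqrt(Sxx*Syy) ≈ 168.241889
r = Sxy / sqrt(Sxx*Syy) = -29 / 168.241889 ≈ -0.172371

-0.1724


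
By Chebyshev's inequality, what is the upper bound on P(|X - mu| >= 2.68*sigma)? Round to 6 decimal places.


P <= 1/k^2
k^2 = 2.68^2 = 7.1824
1/k^2 = 1 / 7.1824 = 625/4489 ≈ 0.13922923

0.139229


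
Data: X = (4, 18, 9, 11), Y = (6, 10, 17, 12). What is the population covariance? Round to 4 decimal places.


Cov = (1/n)*sum((xi-xbar)(yi-ybar))
n = 4, xbar = 42/4 = 10.5, ybar = 45/4 = 11.25
sum((xi-xbar)(yi-ybar)) = 16.5
Cov = 16.5 / 4 = 4.125

4.1250


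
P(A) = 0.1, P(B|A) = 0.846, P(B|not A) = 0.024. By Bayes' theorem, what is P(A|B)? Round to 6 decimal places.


P(A|B) = P(B|A)*P(A) / P(B), P(B) = P(B|A)*P(A) + P(B|not A)*P(not A)
P(B|A)*P(A) = 0.846 * 0.1 = 0.0846
P(B|not A)*P(not A) = 0.024 * 0.9 = 0.0216
P(B) = 0.0846 + 0.0216 = 0.1062
P(A|B) = 0.0846 / 0.1062 = 47/59 ≈ 0.79661017

0.796610


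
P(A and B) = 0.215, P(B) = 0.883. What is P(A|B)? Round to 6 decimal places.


P(A|B) = P(A and B) / P(B) = 0.215 / 0.883 = 215/883 ≈ 0.24348811

0.243488


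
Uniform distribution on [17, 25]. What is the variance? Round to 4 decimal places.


Var = (b-a)^2 / 12
(b-a)^2 = (25 - 17)^2 = 64
Var = 64/12 ≈ 5.333333

5.3333


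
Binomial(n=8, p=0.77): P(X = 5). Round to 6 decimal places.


P = C(n,k) * p^k * (1-p)^(n-k)
C(8,5) = 56
p^k = 0.77^5 ≈ 0.2706784
(1-p)^(n-k) = 0.23^3 = 0.012167
P = 56 * 0.2706784 * 0.012167 ≈ 0.184427

0.184427


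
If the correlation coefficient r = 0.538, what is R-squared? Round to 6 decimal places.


R^2 = r^2 = (0.538)^2 = 0.289444

0.289444


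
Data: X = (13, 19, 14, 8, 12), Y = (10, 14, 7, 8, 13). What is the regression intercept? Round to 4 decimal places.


a = ybar - b*xbar, where b = sum((xi-xbar)(yi-ybar)) / sum((xi-xbar)^2)
n = 5, xbar = 66/5 = 13.2, ybar = 52/5 = 10.4
Sxy = sum((xi-xbar)(yi-ybar)) = 27.6
Sxx = sum((xi-xbar)^2) = 62.8
b = Sxy / Sxx = 69/157 ≈ 0.439490
a = 10.4 - 0.439490 * 13.2 = 722/157 ≈ 4.598726

4.5987


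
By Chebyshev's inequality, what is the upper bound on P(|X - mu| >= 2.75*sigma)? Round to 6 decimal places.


P <= 1/k^2
k^2 = 2.75^2 = 7.5625
1/k^2 = 1 / 7.5625 = 16/121 ≈ 0.13223140

0.132231


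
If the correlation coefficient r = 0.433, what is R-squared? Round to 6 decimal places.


R^2 = r^2 = (0.433)^2 = 0.187489

0.187489


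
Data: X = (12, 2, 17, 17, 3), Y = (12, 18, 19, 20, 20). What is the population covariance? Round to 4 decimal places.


Cov = (1/n)*sum((xi-xbar)(yi-ybar))
n = 5, xbar = 51/5 = 10.2, ybar = 89/5 = 17.8
sum((xi-xbar)(yi-ybar)) = -4.8
Cov = -4.8 / 5 = -0.96

-0.9600


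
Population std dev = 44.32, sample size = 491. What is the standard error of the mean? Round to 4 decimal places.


SE = sigma / sqrt(n)
sqrt(491) ≈ 22.158520
SE = 44.32 / 22.158520 ≈ 2.000134

2.0001


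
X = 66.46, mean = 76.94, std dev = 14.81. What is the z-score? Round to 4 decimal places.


z = (X - mu) / sigma
X - mu = 66.46 - 76.94 = -10.48
z = -10.48 / 14.81 = -1048/1481 ≈ -0.707630

-0.7076


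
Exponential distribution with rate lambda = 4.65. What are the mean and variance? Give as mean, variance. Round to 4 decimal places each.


mean = 1/lam, var = 1/lam^2
mean = 1 / 4.65 = 20/93 ≈ 0.215054
lam^2 = 4.65^2 = 21.6225
var = 1 / 21.6225 = 400/8649 ≈ 0.046248

0.2151, 0.0462


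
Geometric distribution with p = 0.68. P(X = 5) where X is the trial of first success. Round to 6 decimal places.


P = (1-p)^(k-1) * p
(1-p)^(k-1) = 0.32^4 = 0.01048576
P = 0.01048576 * 0.68 ≈ 0.007130317

0.007130


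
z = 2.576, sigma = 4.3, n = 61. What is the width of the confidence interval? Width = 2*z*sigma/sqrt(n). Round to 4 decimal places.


width = 2*z*sigma/sqrt(n)
2*z*sigma = 2 * 2.576 * 4.3 = 22.1536
sqrt(61) ≈ 7.810250
width = 22.1536 / 7.810250 ≈ 2.836478

2.8365


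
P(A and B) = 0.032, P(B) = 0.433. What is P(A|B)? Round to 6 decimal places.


P(A|B) = P(A and B) / P(B) = 0.032 / 0.433 = 32/433 ≈ 0.07390300

0.073903


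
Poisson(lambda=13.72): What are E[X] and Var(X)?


E[X] = Var(X) = lambda = 13.72

13.72, 13.72


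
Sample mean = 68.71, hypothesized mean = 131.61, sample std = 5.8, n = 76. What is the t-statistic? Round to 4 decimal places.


t = (xbar - mu0) / (s/sqrt(n))
xbar - mu0 = 68.71 - 131.61 = -62.9
sqrt(76) ≈ 8.71779789
s/sqrt(n) = 5.8 / 8.71779789 ≈ 0.66530563
t = -62.9 / 0.66530563 ≈ -94.543015

-94.5430


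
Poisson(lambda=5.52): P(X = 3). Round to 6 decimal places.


P = e^(-lam) * lam^k / k!
e^(-5.52) ≈ 0.004005848
lam^k = 5.52^3 = 168.196608
k! = 3! = 6
P = 0.004005848 * 168.196608 / 6 ≈ 0.112295

0.112295


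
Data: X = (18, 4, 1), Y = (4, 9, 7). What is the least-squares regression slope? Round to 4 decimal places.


b = sum((xi-xbar)(yi-ybar)) / sum((xi-xbar)^2)
n = 3, xbar = 23/3 ≈ 7.666667, ybar = 20/3 ≈ 6.666667
Sxy = sum((xi-xbar)(yi-ybar)) = -115/3 ≈ -38.333333
Sxx = sum((xi-xbar)^2) = 494/3 ≈ 164.666667
b = Sxy / Sxx = -115/494 ≈ -0.232794

-0.2328


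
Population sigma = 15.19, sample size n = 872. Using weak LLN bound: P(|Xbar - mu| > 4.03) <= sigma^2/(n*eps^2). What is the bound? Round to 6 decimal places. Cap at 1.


bound = min(1, sigma^2/(n*eps^2))
sigma^2 = 15.19^2 = 230.7361
n*eps^2 = 872 * 4.03^2 = 872 * 16.2409 = 14162.0648
sigma^2/(n*eps^2) = 230.7361 / 14162.0648 ≈ 0.01629255

0.016293


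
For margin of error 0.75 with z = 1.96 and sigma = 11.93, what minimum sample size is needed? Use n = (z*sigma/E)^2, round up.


z*sigma/E = 1.96 * 11.93 / 0.75 = 58457/1875 ≈ 31.177067
(z*sigma/E)^2 ≈ 972.009486
round up: n = 973

973


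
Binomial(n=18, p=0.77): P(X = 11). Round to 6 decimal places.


P = C(n,k) * p^k * (1-p)^(n-k)
C(18,11) = 31824
p^k = 0.77^11 ≈ 0.05641544
(1-p)^(n-k) = 0.23^7 ≈ 0.00003404825
P = 31824 * 0.05641544 * 0.00003404825 ≈ 0.061129

0.061129


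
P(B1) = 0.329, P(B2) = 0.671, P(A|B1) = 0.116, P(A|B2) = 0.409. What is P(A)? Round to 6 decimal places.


P(A) = P(A|B1)*P(B1) + P(A|B2)*P(B2)
P(A|B1)*P(B1) = 0.116 * 0.329 = 0.038164
P(A|B2)*P(B2) = 0.409 * 0.671 = 0.274439
P(A) = 0.038164 + 0.274439 = 0.312603

0.312603


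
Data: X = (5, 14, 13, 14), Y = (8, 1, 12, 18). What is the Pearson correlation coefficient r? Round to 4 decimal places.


r = sum((xi-xbar)(yi-ybar)) / sqrt(sum((xi-xbar)^2) * sum((yi-ybar)^2))
n = 4, xbar = 46/4 = 11.5, ybar = 39/4 = 9.75
Sxy = sum((xi-xbar)(yi-ybar)) = 13.5
Sxx = sum((xi-xbar)^2) = 57
Syy = sum((yi-ybar)^2) = 152.75
sqrt(Sxx*Syy) ≈ 93.309967
r = Sxy / sqrt(Sxx*Syy) = 13.5 / 93.309967 ≈ 0.144679

0.1447


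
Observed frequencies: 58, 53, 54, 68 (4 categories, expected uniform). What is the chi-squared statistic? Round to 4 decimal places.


chi2 = sum((O-E)^2/E), E = total/4
total = 233, E = 233/4 = 58.25
(58 - 58.25)^2 / 58.25 = 0.0625 / 58.25 = 1/932 ≈ 0.001073
(53 - 58.25)^2 / 58.25 = 27.5625 / 58.25 = 441/932 ≈ 0.473176
(54 - 58.25)^2 / 58.25 = 18.0625 / 58.25 = 289/932 ≈ 0.310086
(68 - 58.25)^2 / 58.25 = 95.0625 / 58.25 = 1521/932 ≈ 1.631974
chi2 = 563/233 ≈ 2.416309

2.4163


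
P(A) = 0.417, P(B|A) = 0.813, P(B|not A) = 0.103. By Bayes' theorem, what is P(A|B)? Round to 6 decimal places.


P(A|B) = P(B|A)*P(A) / P(B), P(B) = P(B|A)*P(A) + P(B|not A)*P(not A)
P(B|A)*P(A) = 0.813 * 0.417 = 0.339021
P(B|not A)*P(not A) = 0.103 * 0.583 = 0.060049
P(B) = 0.339021 + 0.060049 = 0.39907
P(A|B) = 0.339021 / 0.39907 ≈ 0.84952765

0.849528


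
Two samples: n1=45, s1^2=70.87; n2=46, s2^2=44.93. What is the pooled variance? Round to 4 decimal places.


sp^2 = ((n1-1)*s1^2 + (n2-1)*s2^2)/(n1+n2-2)
(n1-1)*s1^2 = 44 * 70.87 = 3118.28
(n2-1)*s2^2 = 45 * 44.93 = 2021.85
numerator = 3118.28 + 2021.85 = 5140.13
n1+n2-2 = 89
sp^2 = 5140.13 / 89 = 514013/8900 ≈ 57.754270

57.7543
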